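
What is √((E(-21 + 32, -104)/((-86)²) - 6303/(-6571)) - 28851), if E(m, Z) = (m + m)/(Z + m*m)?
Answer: I*√2662588846598980498/9606802 ≈ 169.85*I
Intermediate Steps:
E(m, Z) = 2*m/(Z + m²) (E(m, Z) = (2*m)/(Z + m²) = 2*m/(Z + m²))
√((E(-21 + 32, -104)/((-86)²) - 6303/(-6571)) - 28851) = √(((2*(-21 + 32)/(-104 + (-21 + 32)²))/((-86)²) - 6303/(-6571)) - 28851) = √(((2*11/(-104 + 11²))/7396 - 6303*(-1/6571)) - 28851) = √(((2*11/(-104 + 121))*(1/7396) + 6303/6571) - 28851) = √(((2*11/17)*(1/7396) + 6303/6571) - 28851) = √(((2*11*(1/17))*(1/7396) + 6303/6571) - 28851) = √(((22/17)*(1/7396) + 6303/6571) - 28851) = √((11/62866 + 6303/6571) - 28851) = √(396316679/413092486 - 28851) = √(-11917734996907/413092486) = I*√2662588846598980498/9606802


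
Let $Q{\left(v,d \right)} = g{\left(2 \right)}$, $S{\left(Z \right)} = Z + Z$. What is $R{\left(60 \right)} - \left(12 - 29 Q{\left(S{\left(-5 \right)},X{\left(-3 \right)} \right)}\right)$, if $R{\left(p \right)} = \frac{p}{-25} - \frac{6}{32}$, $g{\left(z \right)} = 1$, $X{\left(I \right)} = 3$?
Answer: $\frac{1153}{80} \approx 14.413$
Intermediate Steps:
$S{\left(Z \right)} = 2 Z$
$Q{\left(v,d \right)} = 1$
$R{\left(p \right)} = - \frac{3}{16} - \frac{p}{25}$ ($R{\left(p \right)} = p \left(- \frac{1}{25}\right) - \frac{3}{16} = - \frac{p}{25} - \frac{3}{16} = - \frac{3}{16} - \frac{p}{25}$)
$R{\left(60 \right)} - \left(12 - 29 Q{\left(S{\left(-5 \right)},X{\left(-3 \right)} \right)}\right) = \left(- \frac{3}{16} - \frac{12}{5}\right) - \left(12 - 29\right) = - \frac{207}{80} - -17 = - \frac{207}{80} + 17 = \frac{1153}{80}$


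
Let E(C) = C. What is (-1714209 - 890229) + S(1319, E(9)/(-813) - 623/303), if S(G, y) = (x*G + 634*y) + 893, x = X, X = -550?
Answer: -273461382863/82113 ≈ -3.3303e+6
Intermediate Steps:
x = -550
S(G, y) = 893 - 550*G + 634*y (S(G, y) = (-550*G + 634*y) + 893 = 893 - 550*G + 634*y)
(-1714209 - 890229) + S(1319, E(9)/(-813) - 623/303) = (-1714209 - 890229) + (893 - 550*1319 + 634*(9/(-813) - 623/303)) = -2604438 + (893 - 725450 + 634*(9*(-1/813) - 623*1/303)) = -2604438 + (893 - 725450 + 634*(-3/271 - 623/303)) = -2604438 + (893 - 725450 + 634*(-169742/82113)) = -2604438 + (893 - 725450 - 107616428/82113) = -2604438 - 59603165369/82113 = -273461382863/82113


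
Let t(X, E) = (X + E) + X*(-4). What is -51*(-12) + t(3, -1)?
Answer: 602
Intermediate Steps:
t(X, E) = E - 3*X (t(X, E) = (E + X) - 4*X = E - 3*X)
-51*(-12) + t(3, -1) = -51*(-12) + (-1 - 3*3) = 612 + (-1 - 9) = 612 - 10 = 602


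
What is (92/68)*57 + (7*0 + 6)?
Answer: 1413/17 ≈ 83.118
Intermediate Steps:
(92/68)*57 + (7*0 + 6) = (92*(1/68))*57 + (0 + 6) = (23/17)*57 + 6 = 1311/17 + 6 = 1413/17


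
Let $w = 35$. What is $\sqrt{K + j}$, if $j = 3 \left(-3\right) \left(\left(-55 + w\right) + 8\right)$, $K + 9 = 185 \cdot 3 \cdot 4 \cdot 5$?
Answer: $\sqrt{11199} \approx 105.83$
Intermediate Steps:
$K = 11091$ ($K = -9 + 185 \cdot 3 \cdot 4 \cdot 5 = -9 + 185 \cdot 12 \cdot 5 = -9 + 185 \cdot 60 = -9 + 11100 = 11091$)
$j = 108$ ($j = 3 \left(-3\right) \left(\left(-55 + 35\right) + 8\right) = - 9 \left(-20 + 8\right) = \left(-9\right) \left(-12\right) = 108$)
$\sqrt{K + j} = \sqrt{11091 + 108} = \sqrt{11199}$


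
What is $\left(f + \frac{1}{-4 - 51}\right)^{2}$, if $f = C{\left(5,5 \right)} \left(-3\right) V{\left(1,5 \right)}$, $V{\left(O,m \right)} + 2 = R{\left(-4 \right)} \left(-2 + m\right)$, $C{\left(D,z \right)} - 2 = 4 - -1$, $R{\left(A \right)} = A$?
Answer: $\frac{261436561}{3025} \approx 86425.0$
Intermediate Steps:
$C{\left(D,z \right)} = 7$ ($C{\left(D,z \right)} = 2 + \left(4 - -1\right) = 2 + \left(4 + 1\right) = 2 + 5 = 7$)
$V{\left(O,m \right)} = 6 - 4 m$ ($V{\left(O,m \right)} = -2 - 4 \left(-2 + m\right) = -2 - \left(-8 + 4 m\right) = 6 - 4 m$)
$f = 294$ ($f = 7 \left(-3\right) \left(6 - 20\right) = - 21 \left(6 - 20\right) = \left(-21\right) \left(-14\right) = 294$)
$\left(f + \frac{1}{-4 - 51}\right)^{2} = \left(294 + \frac{1}{-4 - 51}\right)^{2} = \left(294 + \frac{1}{-55}\right)^{2} = \left(294 - \frac{1}{55}\right)^{2} = \left(\frac{16169}{55}\right)^{2} = \frac{261436561}{3025}$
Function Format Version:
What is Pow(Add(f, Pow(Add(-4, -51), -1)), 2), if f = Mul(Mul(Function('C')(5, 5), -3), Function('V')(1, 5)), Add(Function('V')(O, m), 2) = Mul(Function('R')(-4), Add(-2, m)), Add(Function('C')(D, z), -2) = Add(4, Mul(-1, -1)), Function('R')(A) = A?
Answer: Rational(261436561, 3025) ≈ 86425.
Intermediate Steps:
Function('C')(D, z) = 7 (Function('C')(D, z) = Add(2, Add(4, Mul(-1, -1))) = Add(2, Add(4, 1)) = Add(2, 5) = 7)
Function('V')(O, m) = Add(6, Mul(-4, m)) (Function('V')(O, m) = Add(-2, Mul(-4, Add(-2, m))) = Add(-2, Add(8, Mul(-4, m))) = Add(6, Mul(-4, m)))
f = 294 (f = Mul(Mul(7, -3), Add(6, Mul(-4, 5))) = Mul(-21, Add(6, -20)) = Mul(-21, -14) = 294)
Pow(Add(f, Pow(Add(-4, -51), -1)), 2) = Pow(Add(294, Pow(Add(-4, -51), -1)), 2) = Pow(Add(294, Pow(-55, -1)), 2) = Pow(Add(294, Rational(-1, 55)), 2) = Pow(Rational(16169, 55), 2) = Rational(261436561, 3025)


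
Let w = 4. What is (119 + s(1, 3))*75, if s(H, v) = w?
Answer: 9225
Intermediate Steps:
s(H, v) = 4
(119 + s(1, 3))*75 = (119 + 4)*75 = 123*75 = 9225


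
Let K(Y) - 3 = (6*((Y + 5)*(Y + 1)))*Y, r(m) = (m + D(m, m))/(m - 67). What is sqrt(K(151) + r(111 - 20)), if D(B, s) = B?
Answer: sqrt(773390973)/6 ≈ 4635.0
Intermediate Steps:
r(m) = 2*m/(-67 + m) (r(m) = (m + m)/(m - 67) = (2*m)/(-67 + m) = 2*m/(-67 + m))
K(Y) = 3 + 6*Y*(1 + Y)*(5 + Y) (K(Y) = 3 + (6*((Y + 5)*(Y + 1)))*Y = 3 + (6*((5 + Y)*(1 + Y)))*Y = 3 + (6*((1 + Y)*(5 + Y)))*Y = 3 + (6*(1 + Y)*(5 + Y))*Y = 3 + 6*Y*(1 + Y)*(5 + Y))
sqrt(K(151) + r(111 - 20)) = sqrt((3 + 6*151**3 + 30*151 + 36*151**2) + 2*(111 - 20)/(-67 + (111 - 20))) = sqrt((3 + 6*3442951 + 4530 + 36*22801) + 2*91/(-67 + 91)) = sqrt((3 + 20657706 + 4530 + 820836) + 2*91/24) = sqrt(21483075 + 2*91*(1/24)) = sqrt(21483075 + 91/12) = sqrt(257796991/12) = sqrt(773390973)/6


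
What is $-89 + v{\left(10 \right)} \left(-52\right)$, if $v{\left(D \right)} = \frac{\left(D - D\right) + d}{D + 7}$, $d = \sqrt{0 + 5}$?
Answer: $-89 - \frac{52 \sqrt{5}}{17} \approx -95.84$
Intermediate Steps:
$d = \sqrt{5} \approx 2.2361$
$v{\left(D \right)} = \frac{\sqrt{5}}{7 + D}$ ($v{\left(D \right)} = \frac{\left(D - D\right) + \sqrt{5}}{D + 7} = \frac{0 + \sqrt{5}}{7 + D} = \frac{\sqrt{5}}{7 + D}$)
$-89 + v{\left(10 \right)} \left(-52\right) = -89 + \frac{\sqrt{5}}{7 + 10} \left(-52\right) = -89 + \frac{\sqrt{5}}{17} \left(-52\right) = -89 - \frac{52 \sqrt{5}}{17}$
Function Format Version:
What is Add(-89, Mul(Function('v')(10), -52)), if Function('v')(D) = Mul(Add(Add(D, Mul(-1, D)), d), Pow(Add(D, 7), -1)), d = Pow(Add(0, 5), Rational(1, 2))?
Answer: Add(-89, Mul(Rational(-52, 17), Pow(5, Rational(1, 2)))) ≈ -95.840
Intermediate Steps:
d = Pow(5, Rational(1, 2)) ≈ 2.2361
Function('v')(D) = Mul(Pow(5, Rational(1, 2)), Pow(Add(7, D), -1)) (Function('v')(D) = Mul(Add(Add(D, Mul(-1, D)), Pow(5, Rational(1, 2))), Pow(Add(D, 7), -1)) = Mul(Add(0, Pow(5, Rational(1, 2))), Pow(Add(7, D), -1)) = Mul(Pow(5, Rational(1, 2)), Pow(Add(7, D), -1)))
Add(-89, Mul(Function('v')(10), -52)) = Add(-89, Mul(Mul(Pow(5, Rational(1, 2)), Pow(Add(7, 10), -1)), -52)) = Add(-89, Mul(Mul(Pow(5, Rational(1, 2)), Pow(17, -1)), -52)) = Add(-89, Mul(Mul(Pow(5, Rational(1, 2)), Rational(1, 17)), -52)) = Add(-89, Mul(Mul(Rational(1, 17), Pow(5, Rational(1, 2))), -52)) = Add(-89, Mul(Rational(-52, 17), Pow(5, Rational(1, 2))))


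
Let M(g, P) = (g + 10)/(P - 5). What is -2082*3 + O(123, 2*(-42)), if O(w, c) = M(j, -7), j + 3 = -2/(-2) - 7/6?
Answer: -449753/72 ≈ -6246.6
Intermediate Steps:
j = -19/6 (j = -3 + (-2/(-2) - 7/6) = -3 + (-2*(-1/2) - 7*1/6) = -3 + (1 - 7/6) = -3 - 1/6 = -19/6 ≈ -3.1667)
M(g, P) = (10 + g)/(-5 + P)
O(w, c) = -41/72 (O(w, c) = (10 - 19/6)/(-5 - 7) = (41/6)/(-12) = -1/12*41/6 = -41/72)
-2082*3 + O(123, 2*(-42)) = -2082*3 - 41/72 = -6246 - 41/72 = -449753/72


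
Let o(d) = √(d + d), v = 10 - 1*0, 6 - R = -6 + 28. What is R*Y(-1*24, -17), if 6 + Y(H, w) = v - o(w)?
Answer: -64 + 16*I*√34 ≈ -64.0 + 93.295*I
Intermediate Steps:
R = -16 (R = 6 - (-6 + 28) = 6 - 1*22 = 6 - 22 = -16)
v = 10 (v = 10 + 0 = 10)
o(d) = √2*√d (o(d) = √(2*d) = √2*√d)
Y(H, w) = 4 - √2*√w (Y(H, w) = -6 + (10 - √2*√w) = 4 - √2*√w)
R*Y(-1*24, -17) = -16*(4 - √2*√(-17)) = -16*(4 - √2*I*√17) = -16*(4 - I*√34) = -64 + 16*I*√34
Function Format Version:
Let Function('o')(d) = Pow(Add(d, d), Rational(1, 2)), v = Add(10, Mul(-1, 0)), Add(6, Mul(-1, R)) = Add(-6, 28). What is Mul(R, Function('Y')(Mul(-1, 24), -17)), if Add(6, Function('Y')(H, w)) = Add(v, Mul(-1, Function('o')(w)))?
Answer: Add(-64, Mul(16, I, Pow(34, Rational(1, 2)))) ≈ Add(-64.000, Mul(93.295, I))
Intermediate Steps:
R = -16 (R = Add(6, Mul(-1, Add(-6, 28))) = Add(6, Mul(-1, 22)) = Add(6, -22) = -16)
v = 10 (v = Add(10, 0) = 10)
Function('o')(d) = Mul(Pow(2, Rational(1, 2)), Pow(d, Rational(1, 2))) (Function('o')(d) = Pow(Mul(2, d), Rational(1, 2)) = Mul(Pow(2, Rational(1, 2)), Pow(d, Rational(1, 2))))
Function('Y')(H, w) = Add(4, Mul(-1, Pow(2, Rational(1, 2)), Pow(w, Rational(1, 2)))) (Function('Y')(H, w) = Add(-6, Add(10, Mul(-1, Mul(Pow(2, Rational(1, 2)), Pow(w, Rational(1, 2)))))) = Add(-6, Add(10, Mul(-1, Pow(2, Rational(1, 2)), Pow(w, Rational(1, 2))))) = Add(4, Mul(-1, Pow(2, Rational(1, 2)), Pow(w, Rational(1, 2)))))
Mul(R, Function('Y')(Mul(-1, 24), -17)) = Mul(-16, Add(4, Mul(-1, Pow(2, Rational(1, 2)), Pow(-17, Rational(1, 2))))) = Mul(-16, Add(4, Mul(-1, Pow(2, Rational(1, 2)), Mul(I, Pow(17, Rational(1, 2)))))) = Mul(-16, Add(4, Mul(-1, I, Pow(34, Rational(1, 2))))) = Add(-64, Mul(16, I, Pow(34, Rational(1, 2))))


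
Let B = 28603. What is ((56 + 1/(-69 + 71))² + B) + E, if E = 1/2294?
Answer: 145876609/4588 ≈ 31795.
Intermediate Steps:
E = 1/2294 ≈ 0.00043592
((56 + 1/(-69 + 71))² + B) + E = ((56 + 1/(-69 + 71))² + 28603) + 1/2294 = ((56 + 1/2)² + 28603) + 1/2294 = ((56 + ½)² + 28603) + 1/2294 = ((113/2)² + 28603) + 1/2294 = (12769/4 + 28603) + 1/2294 = 127181/4 + 1/2294 = 145876609/4588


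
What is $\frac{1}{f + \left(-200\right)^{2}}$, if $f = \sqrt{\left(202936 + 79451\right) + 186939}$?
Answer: $\frac{20000}{799765337} - \frac{\sqrt{469326}}{1599530674} \approx 2.4579 \cdot 10^{-5}$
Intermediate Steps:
$f = \sqrt{469326}$ ($f = \sqrt{282387 + 186939} = \sqrt{469326} \approx 685.07$)
$\frac{1}{f + \left(-200\right)^{2}} = \frac{1}{\sqrt{469326} + \left(-200\right)^{2}} = \frac{1}{\sqrt{469326} + 40000} = \frac{1}{40000 + \sqrt{469326}}$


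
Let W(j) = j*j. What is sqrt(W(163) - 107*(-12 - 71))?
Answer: 5*sqrt(1418) ≈ 188.28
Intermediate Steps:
W(j) = j**2
sqrt(W(163) - 107*(-12 - 71)) = sqrt(163**2 - 107*(-12 - 71)) = sqrt(26569 - 107*(-83)) = sqrt(26569 + 8881) = sqrt(35450) = 5*sqrt(1418)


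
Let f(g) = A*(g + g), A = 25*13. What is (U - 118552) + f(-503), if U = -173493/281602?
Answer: -125454427697/281602 ≈ -4.4550e+5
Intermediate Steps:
A = 325
U = -173493/281602 (U = -173493*1/281602 = -173493/281602 ≈ -0.61609)
f(g) = 650*g (f(g) = 325*(g + g) = 325*(2*g) = 650*g)
(U - 118552) + f(-503) = (-173493/281602 - 118552) + 650*(-503) = -33384653797/281602 - 326950 = -125454427697/281602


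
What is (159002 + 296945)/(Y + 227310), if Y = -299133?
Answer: -5123/807 ≈ -6.3482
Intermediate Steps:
(159002 + 296945)/(Y + 227310) = (159002 + 296945)/(-299133 + 227310) = 455947/(-71823) = 455947*(-1/71823) = -5123/807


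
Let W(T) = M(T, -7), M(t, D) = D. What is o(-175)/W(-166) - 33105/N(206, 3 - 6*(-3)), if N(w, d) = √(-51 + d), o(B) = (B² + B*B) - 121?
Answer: -61129/7 + 2207*I*√30/2 ≈ -8732.7 + 6044.1*I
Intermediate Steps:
o(B) = -121 + 2*B² (o(B) = (B² + B²) - 121 = 2*B² - 121 = -121 + 2*B²)
W(T) = -7
o(-175)/W(-166) - 33105/N(206, 3 - 6*(-3)) = (-121 + 2*(-175)²)/(-7) - 33105/√(-51 + (3 - 6*(-3))) = (-121 + 2*30625)*(-⅐) - 33105/√(-51 + (3 + 18)) = (-121 + 61250)*(-⅐) - 33105/√(-51 + 21) = 61129*(-⅐) - 33105*(-I*√30/30) = -61129/7 - 33105*(-I*√30/30) = -61129/7 - (-2207)*I*√30/2 = -61129/7 + 2207*I*√30/2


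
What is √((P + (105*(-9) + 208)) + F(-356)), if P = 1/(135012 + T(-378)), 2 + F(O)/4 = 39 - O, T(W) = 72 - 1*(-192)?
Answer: √3820040735559/67638 ≈ 28.896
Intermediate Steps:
T(W) = 264 (T(W) = 72 + 192 = 264)
F(O) = 148 - 4*O (F(O) = -8 + 4*(39 - O) = -8 + (156 - 4*O) = 148 - 4*O)
P = 1/135276 (P = 1/(135012 + 264) = 1/135276 ≈ 7.3923e-6)
√((P + (105*(-9) + 208)) + F(-356)) = √((1/135276 + (105*(-9) + 208)) + (148 - 4*(-356))) = √((1/135276 + (-945 + 208)) + (148 + 1424)) = √((1/135276 - 737) + 1572) = √(-99698411/135276 + 1572) = √(112955461/135276) = √3820040735559/67638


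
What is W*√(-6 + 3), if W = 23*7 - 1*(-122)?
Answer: 283*I*√3 ≈ 490.17*I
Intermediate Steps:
W = 283 (W = 161 + 122 = 283)
W*√(-6 + 3) = 283*√(-6 + 3) = 283*√(-3) = 283*(I*√3) = 283*I*√3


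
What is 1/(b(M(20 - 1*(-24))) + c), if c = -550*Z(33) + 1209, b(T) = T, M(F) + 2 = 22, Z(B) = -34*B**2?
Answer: 1/20365529 ≈ 4.9103e-8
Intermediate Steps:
M(F) = 20 (M(F) = -2 + 22 = 20)
c = 20365509 (c = -(-18700)*33**2 + 1209 = -(-18700)*1089 + 1209 = -550*(-37026) + 1209 = 20364300 + 1209 = 20365509)
1/(b(M(20 - 1*(-24))) + c) = 1/(20 + 20365509) = 1/20365529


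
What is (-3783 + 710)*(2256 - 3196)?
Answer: 2888620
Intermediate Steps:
(-3783 + 710)*(2256 - 3196) = -3073*(-940) = 2888620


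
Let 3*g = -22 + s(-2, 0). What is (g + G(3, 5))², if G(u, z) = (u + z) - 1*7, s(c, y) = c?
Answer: 49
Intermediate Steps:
G(u, z) = -7 + u + z (G(u, z) = (u + z) - 7 = -7 + u + z)
g = -8 (g = (-22 - 2)/3 = (⅓)*(-24) = -8)
(g + G(3, 5))² = (-8 + (-7 + 3 + 5))² = (-8 + 1)² = (-7)² = 49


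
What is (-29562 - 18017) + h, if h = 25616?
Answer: -21963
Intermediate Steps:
(-29562 - 18017) + h = (-29562 - 18017) + 25616 = -47579 + 25616 = -21963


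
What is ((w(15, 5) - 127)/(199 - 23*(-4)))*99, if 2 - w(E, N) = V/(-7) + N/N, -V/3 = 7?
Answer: -4257/97 ≈ -43.887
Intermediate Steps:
V = -21 (V = -3*7 = -21)
w(E, N) = -2 (w(E, N) = 2 - (-21/(-7) + N/N) = 2 - (-21*(-1/7) + 1) = 2 - (3 + 1) = 2 - 1*4 = 2 - 4 = -2)
((w(15, 5) - 127)/(199 - 23*(-4)))*99 = ((-2 - 127)/(199 - 23*(-4)))*99 = -129/(199 + 92)*99 = -129/291*99 = -129*1/291*99 = -43/97*99 = -4257/97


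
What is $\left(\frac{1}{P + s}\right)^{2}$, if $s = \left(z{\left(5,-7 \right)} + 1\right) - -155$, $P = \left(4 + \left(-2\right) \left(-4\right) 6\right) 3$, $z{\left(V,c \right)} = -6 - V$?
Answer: $\frac{1}{90601} \approx 1.1037 \cdot 10^{-5}$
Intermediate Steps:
$P = 156$ ($P = \left(4 + 8 \cdot 6\right) 3 = \left(4 + 48\right) 3 = 52 \cdot 3 = 156$)
$s = 145$ ($s = \left(\left(-6 - 5\right) + 1\right) - -155 = \left(\left(-6 - 5\right) + 1\right) + 155 = \left(-11 + 1\right) + 155 = -10 + 155 = 145$)
$\left(\frac{1}{P + s}\right)^{2} = \left(\frac{1}{156 + 145}\right)^{2} = \left(\frac{1}{301}\right)^{2} = \frac{1}{90601}$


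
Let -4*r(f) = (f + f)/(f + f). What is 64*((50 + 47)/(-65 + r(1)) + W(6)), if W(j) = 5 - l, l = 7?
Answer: -58240/261 ≈ -223.14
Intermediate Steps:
r(f) = -¼ (r(f) = -(f + f)/(4*(f + f)) = -2*f/(4*(2*f)) = -2*f*1/(2*f)/4 = -¼*1 = -¼)
W(j) = -2 (W(j) = 5 - 1*7 = 5 - 7 = -2)
64*((50 + 47)/(-65 + r(1)) + W(6)) = 64*((50 + 47)/(-65 - ¼) - 2) = 64*(97/(-261/4) - 2) = 64*(97*(-4/261) - 2) = 64*(-388/261 - 2) = 64*(-910/261) = -58240/261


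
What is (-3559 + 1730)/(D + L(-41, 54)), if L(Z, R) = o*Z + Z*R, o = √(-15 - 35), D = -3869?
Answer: 11125807/37086939 - 374945*I*√2/37086939 ≈ 0.29999 - 0.014298*I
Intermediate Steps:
o = 5*I*√2 (o = √(-50) = 5*I*√2 ≈ 7.0711*I)
L(Z, R) = R*Z + 5*I*Z*√2 (L(Z, R) = (5*I*√2)*Z + Z*R = 5*I*Z*√2 + R*Z = R*Z + 5*I*Z*√2)
(-3559 + 1730)/(D + L(-41, 54)) = (-3559 + 1730)/(-3869 - 41*(54 + 5*I*√2)) = -1829/(-3869 + (-2214 - 205*I*√2)) = -1829/(-6083 - 205*I*√2)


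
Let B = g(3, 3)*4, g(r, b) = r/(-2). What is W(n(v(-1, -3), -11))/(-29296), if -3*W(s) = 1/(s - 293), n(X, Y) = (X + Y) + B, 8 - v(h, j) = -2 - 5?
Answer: -1/25926960 ≈ -3.8570e-8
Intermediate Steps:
g(r, b) = -r/2 (g(r, b) = r*(-1/2) = -r/2)
v(h, j) = 15 (v(h, j) = 8 - (-2 - 5) = 8 - 1*(-7) = 8 + 7 = 15)
B = -6 (B = -1/2*3*4 = -3/2*4 = -6)
n(X, Y) = -6 + X + Y (n(X, Y) = (X + Y) - 6 = -6 + X + Y)
W(s) = -1/(3*(-293 + s)) (W(s) = -1/(3*(s - 293)) = -1/(3*(-293 + s)))
W(n(v(-1, -3), -11))/(-29296) = -1/(-879 + 3*(-6 + 15 - 11))/(-29296) = -1/(-879 + 3*(-2))*(-1/29296) = -1/(-879 - 6)*(-1/29296) = -1/(-885)*(-1/29296) = -1*(-1/885)*(-1/29296) = (1/885)*(-1/29296) = -1/25926960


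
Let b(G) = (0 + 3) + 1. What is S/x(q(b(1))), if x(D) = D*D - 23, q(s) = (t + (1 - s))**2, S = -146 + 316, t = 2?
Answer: -85/11 ≈ -7.7273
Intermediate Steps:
b(G) = 4 (b(G) = 3 + 1 = 4)
S = 170
q(s) = (3 - s)**2 (q(s) = (2 + (1 - s))**2 = (3 - s)**2)
x(D) = -23 + D**2 (x(D) = D**2 - 23 = -23 + D**2)
S/x(q(b(1))) = 170/(-23 + ((3 - 1*4)**2)**2) = 170/(-23 + ((3 - 4)**2)**2) = 170/(-23 + ((-1)**2)**2) = 170/(-23 + 1**2) = 170/(-23 + 1) = 170/(-22) = 170*(-1/22) = -85/11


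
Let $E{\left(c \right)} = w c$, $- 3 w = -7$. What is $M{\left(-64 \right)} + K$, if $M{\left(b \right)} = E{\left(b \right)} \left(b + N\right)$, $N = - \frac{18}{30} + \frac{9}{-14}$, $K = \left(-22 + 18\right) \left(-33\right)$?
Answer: $\frac{148124}{15} \approx 9874.9$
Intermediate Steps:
$w = \frac{7}{3}$ ($w = \left(- \frac{1}{3}\right) \left(-7\right) = \frac{7}{3} \approx 2.3333$)
$K = 132$ ($K = \left(-4\right) \left(-33\right) = 132$)
$E{\left(c \right)} = \frac{7 c}{3}$
$N = - \frac{87}{70}$ ($N = \left(-18\right) \frac{1}{30} + 9 \left(- \frac{1}{14}\right) = - \frac{3}{5} - \frac{9}{14} = - \frac{87}{70} \approx -1.2429$)
$M{\left(b \right)} = \frac{7 b \left(- \frac{87}{70} + b\right)}{3}$ ($M{\left(b \right)} = \frac{7 b}{3} \left(b - \frac{87}{70}\right) = \frac{7 b}{3} \left(- \frac{87}{70} + b\right) = \frac{7 b \left(- \frac{87}{70} + b\right)}{3}$)
$M{\left(-64 \right)} + K = \frac{1}{30} \left(-64\right) \left(-87 + 70 \left(-64\right)\right) + 132 = \frac{1}{30} \left(-64\right) \left(-87 - 4480\right) + 132 = \frac{1}{30} \left(-64\right) \left(-4567\right) + 132 = \frac{146144}{15} + 132 = \frac{148124}{15}$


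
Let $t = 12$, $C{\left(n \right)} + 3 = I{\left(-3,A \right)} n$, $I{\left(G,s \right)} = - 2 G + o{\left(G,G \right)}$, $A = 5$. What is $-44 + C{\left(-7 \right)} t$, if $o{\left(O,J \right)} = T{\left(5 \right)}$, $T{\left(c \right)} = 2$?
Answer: $-752$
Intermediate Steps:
$o{\left(O,J \right)} = 2$
$I{\left(G,s \right)} = 2 - 2 G$ ($I{\left(G,s \right)} = - 2 G + 2 = 2 - 2 G$)
$C{\left(n \right)} = -3 + 8 n$ ($C{\left(n \right)} = -3 + \left(2 - -6\right) n = -3 + \left(2 + 6\right) n = -3 + 8 n$)
$-44 + C{\left(-7 \right)} t = -44 + \left(-3 + 8 \left(-7\right)\right) 12 = -44 + \left(-3 - 56\right) 12 = -44 - 708 = -752$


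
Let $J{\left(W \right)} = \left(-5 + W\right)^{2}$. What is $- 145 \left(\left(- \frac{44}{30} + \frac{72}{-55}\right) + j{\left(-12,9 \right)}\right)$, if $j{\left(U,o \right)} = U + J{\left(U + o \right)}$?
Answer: $- \frac{235538}{33} \approx -7137.5$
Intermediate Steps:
$j{\left(U,o \right)} = U + \left(-5 + U + o\right)^{2}$ ($j{\left(U,o \right)} = U + \left(-5 + \left(U + o\right)\right)^{2} = U + \left(-5 + U + o\right)^{2}$)
$- 145 \left(\left(- \frac{44}{30} + \frac{72}{-55}\right) + j{\left(-12,9 \right)}\right) = - 145 \left(\left(- \frac{44}{30} + \frac{72}{-55}\right) - \left(12 - \left(-5 - 12 + 9\right)^{2}\right)\right) = - 145 \left(\left(\left(-44\right) \frac{1}{30} + 72 \left(- \frac{1}{55}\right)\right) - \left(12 - \left(-8\right)^{2}\right)\right) = - 145 \left(\left(- \frac{22}{15} - \frac{72}{55}\right) + \left(-12 + 64\right)\right) = - 145 \left(- \frac{458}{165} + 52\right) = \left(-145\right) \frac{8122}{165} = - \frac{235538}{33}$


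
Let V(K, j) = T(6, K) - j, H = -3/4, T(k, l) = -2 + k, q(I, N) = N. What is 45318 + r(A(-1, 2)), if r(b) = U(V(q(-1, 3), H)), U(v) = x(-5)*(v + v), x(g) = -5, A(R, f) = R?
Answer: 90541/2 ≈ 45271.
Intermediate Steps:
H = -¾ (H = -3*¼ = -¾ ≈ -0.75000)
V(K, j) = 4 - j (V(K, j) = (-2 + 6) - j = 4 - j)
U(v) = -10*v (U(v) = -5*(v + v) = -10*v)
r(b) = -95/2 (r(b) = -10*(4 - 1*(-¾)) = -10*(4 + ¾) = -10*19/4 = -95/2)
45318 + r(A(-1, 2)) = 45318 - 95/2 = 90541/2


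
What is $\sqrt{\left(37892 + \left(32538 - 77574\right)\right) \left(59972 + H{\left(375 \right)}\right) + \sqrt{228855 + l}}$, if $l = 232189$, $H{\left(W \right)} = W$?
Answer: $\sqrt{-431118968 + 2 \sqrt{115261}} \approx 20763.0 i$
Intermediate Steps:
$\sqrt{\left(37892 + \left(32538 - 77574\right)\right) \left(59972 + H{\left(375 \right)}\right) + \sqrt{228855 + l}} = \sqrt{\left(37892 + \left(32538 - 77574\right)\right) \left(59972 + 375\right) + \sqrt{228855 + 232189}} = \sqrt{\left(37892 - 45036\right) 60347 + \sqrt{461044}} = \sqrt{\left(-7144\right) 60347 + 2 \sqrt{115261}} = \sqrt{-431118968 + 2 \sqrt{115261}}$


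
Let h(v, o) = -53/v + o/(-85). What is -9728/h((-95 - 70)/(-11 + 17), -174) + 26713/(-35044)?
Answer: -79712068857/32555876 ≈ -2448.5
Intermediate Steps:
h(v, o) = -53/v - o/85 (h(v, o) = -53/v + o*(-1/85) = -53/v - o/85)
-9728/h((-95 - 70)/(-11 + 17), -174) + 26713/(-35044) = -9728/(-53*(-11 + 17)/(-95 - 70) - 1/85*(-174)) + 26713/(-35044) = -9728/(-53/((-165/6)) + 174/85) + 26713*(-1/35044) = -9728/(-53/((-165*⅙)) + 174/85) - 26713/35044 = -9728/(-53/(-55/2) + 174/85) - 26713/35044 = -9728/(-53*(-2/55) + 174/85) - 26713/35044 = -9728/(106/55 + 174/85) - 26713/35044 = -9728/3716/935 - 26713/35044 = -9728*935/3716 - 26713/35044 = -2273920/929 - 26713/35044 = -79712068857/32555876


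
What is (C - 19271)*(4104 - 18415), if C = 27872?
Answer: -123088911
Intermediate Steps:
(C - 19271)*(4104 - 18415) = (27872 - 19271)*(4104 - 18415) = 8601*(-14311) = -123088911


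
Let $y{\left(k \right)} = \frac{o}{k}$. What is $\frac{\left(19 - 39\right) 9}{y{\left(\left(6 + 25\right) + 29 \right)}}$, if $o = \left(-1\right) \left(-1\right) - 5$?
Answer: $2700$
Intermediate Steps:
$o = -4$ ($o = 1 - 5 = -4$)
$y{\left(k \right)} = - \frac{4}{k}$
$\frac{\left(19 - 39\right) 9}{y{\left(\left(6 + 25\right) + 29 \right)}} = \frac{\left(19 - 39\right) 9}{\left(-4\right) \frac{1}{\left(6 + 25\right) + 29}} = \frac{\left(-20\right) 9}{\left(-4\right) \frac{1}{31 + 29}} = - \frac{180}{\left(-4\right) \frac{1}{60}} = - \frac{180}{- \frac{1}{15}} = \left(-180\right) \left(-15\right) = 2700$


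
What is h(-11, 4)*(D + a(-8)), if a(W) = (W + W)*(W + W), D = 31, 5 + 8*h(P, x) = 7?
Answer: 287/4 ≈ 71.750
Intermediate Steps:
h(P, x) = ¼ (h(P, x) = -5/8 + (⅛)*7 = -5/8 + 7/8 = ¼)
a(W) = 4*W² (a(W) = (2*W)*(2*W) = 4*W²)
h(-11, 4)*(D + a(-8)) = (31 + 4*(-8)²)/4 = (31 + 4*64)/4 = (31 + 256)/4 = (¼)*287 = 287/4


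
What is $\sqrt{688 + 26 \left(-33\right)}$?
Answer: $i \sqrt{170} \approx 13.038 i$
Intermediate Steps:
$\sqrt{688 + 26 \left(-33\right)} = \sqrt{688 - 858} = \sqrt{-170} = i \sqrt{170}$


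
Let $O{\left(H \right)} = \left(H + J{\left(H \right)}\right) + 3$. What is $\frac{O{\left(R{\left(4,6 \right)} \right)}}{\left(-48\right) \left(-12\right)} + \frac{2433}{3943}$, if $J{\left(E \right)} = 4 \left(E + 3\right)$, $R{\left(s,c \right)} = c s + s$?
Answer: $\frac{2012573}{2271168} \approx 0.88614$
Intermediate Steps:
$R{\left(s,c \right)} = s + c s$
$J{\left(E \right)} = 12 + 4 E$ ($J{\left(E \right)} = 4 \left(3 + E\right) = 12 + 4 E$)
$O{\left(H \right)} = 15 + 5 H$ ($O{\left(H \right)} = \left(H + \left(12 + 4 H\right)\right) + 3 = \left(12 + 5 H\right) + 3 = 15 + 5 H$)
$\frac{O{\left(R{\left(4,6 \right)} \right)}}{\left(-48\right) \left(-12\right)} + \frac{2433}{3943} = \frac{15 + 5 \cdot 4 \left(1 + 6\right)}{\left(-48\right) \left(-12\right)} + \frac{2433}{3943} = \frac{15 + 5 \cdot 4 \cdot 7}{576} + 2433 \cdot \frac{1}{3943} = \left(15 + 5 \cdot 28\right) \frac{1}{576} + \frac{2433}{3943} = \left(15 + 140\right) \frac{1}{576} + \frac{2433}{3943} = 155 \cdot \frac{1}{576} + \frac{2433}{3943} = \frac{155}{576} + \frac{2433}{3943} = \frac{2012573}{2271168}$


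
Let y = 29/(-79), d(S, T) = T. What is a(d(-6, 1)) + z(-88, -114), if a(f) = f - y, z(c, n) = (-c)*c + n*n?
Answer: 415016/79 ≈ 5253.4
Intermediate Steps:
z(c, n) = n² - c² (z(c, n) = -c² + n² = n² - c²)
y = -29/79 (y = 29*(-1/79) = -29/79 ≈ -0.36709)
a(f) = 29/79 + f (a(f) = f - 1*(-29/79) = f + 29/79 = 29/79 + f)
a(d(-6, 1)) + z(-88, -114) = (29/79 + 1) + ((-114)² - 1*(-88)²) = 108/79 + (12996 - 1*7744) = 108/79 + (12996 - 7744) = 108/79 + 5252 = 415016/79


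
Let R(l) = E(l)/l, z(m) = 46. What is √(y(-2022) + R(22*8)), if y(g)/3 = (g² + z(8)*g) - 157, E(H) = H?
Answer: √11985946 ≈ 3462.1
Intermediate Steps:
y(g) = -471 + 3*g² + 138*g (y(g) = 3*((g² + 46*g) - 157) = 3*(-157 + g² + 46*g) = -471 + 3*g² + 138*g)
R(l) = 1 (R(l) = l/l = 1)
√(y(-2022) + R(22*8)) = √((-471 + 3*(-2022)² + 138*(-2022)) + 1) = √((-471 + 3*4088484 - 279036) + 1) = √((-471 + 12265452 - 279036) + 1) = √(11985945 + 1) = √11985946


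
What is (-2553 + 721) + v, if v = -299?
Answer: -2131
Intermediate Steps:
(-2553 + 721) + v = (-2553 + 721) - 299 = -1832 - 299 = -2131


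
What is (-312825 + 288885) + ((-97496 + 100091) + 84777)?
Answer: 63432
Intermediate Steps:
(-312825 + 288885) + ((-97496 + 100091) + 84777) = -23940 + (2595 + 84777) = -23940 + 87372 = 63432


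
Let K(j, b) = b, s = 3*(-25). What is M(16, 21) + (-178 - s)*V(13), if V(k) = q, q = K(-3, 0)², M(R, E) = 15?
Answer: 15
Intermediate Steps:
s = -75
q = 0 (q = 0² = 0)
V(k) = 0
M(16, 21) + (-178 - s)*V(13) = 15 + (-178 - 1*(-75))*0 = 15 + (-178 + 75)*0 = 15 - 103*0 = 15 + 0 = 15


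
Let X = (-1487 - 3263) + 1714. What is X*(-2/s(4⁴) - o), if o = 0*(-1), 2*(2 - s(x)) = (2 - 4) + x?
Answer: -6072/125 ≈ -48.576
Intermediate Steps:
s(x) = 3 - x/2 (s(x) = 2 - ((2 - 4) + x)/2 = 2 - (-2 + x)/2 = 2 + (1 - x/2) = 3 - x/2)
o = 0
X = -3036 (X = -4750 + 1714 = -3036)
X*(-2/s(4⁴) - o) = -3036*(-2/(3 - ½*4⁴) - 1*0) = -3036*(-2/(3 - ½*256) + 0) = -3036*(-2/(3 - 128) + 0) = -3036*(-2/(-125) + 0) = -3036*(-2*(-1/125) + 0) = -3036*(2/125 + 0) = -3036*2/125 = -6072/125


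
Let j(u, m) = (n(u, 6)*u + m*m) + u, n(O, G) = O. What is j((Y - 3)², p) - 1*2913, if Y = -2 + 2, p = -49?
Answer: -422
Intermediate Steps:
Y = 0
j(u, m) = u + m² + u² (j(u, m) = (u*u + m*m) + u = (u² + m²) + u = (m² + u²) + u = u + m² + u²)
j((Y - 3)², p) - 1*2913 = ((0 - 3)² + (-49)² + ((0 - 3)²)²) - 1*2913 = ((-3)² + 2401 + ((-3)²)²) - 2913 = (9 + 2401 + 9²) - 2913 = (9 + 2401 + 81) - 2913 = 2491 - 2913 = -422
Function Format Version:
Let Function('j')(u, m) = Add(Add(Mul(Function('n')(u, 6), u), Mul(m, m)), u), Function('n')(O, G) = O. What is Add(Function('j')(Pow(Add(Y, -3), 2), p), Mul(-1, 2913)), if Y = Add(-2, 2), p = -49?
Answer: -422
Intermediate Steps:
Y = 0
Function('j')(u, m) = Add(u, Pow(m, 2), Pow(u, 2)) (Function('j')(u, m) = Add(Add(Mul(u, u), Mul(m, m)), u) = Add(Add(Pow(u, 2), Pow(m, 2)), u) = Add(Add(Pow(m, 2), Pow(u, 2)), u) = Add(u, Pow(m, 2), Pow(u, 2)))
Add(Function('j')(Pow(Add(Y, -3), 2), p), Mul(-1, 2913)) = Add(Add(Pow(Add(0, -3), 2), Pow(-49, 2), Pow(Pow(Add(0, -3), 2), 2)), Mul(-1, 2913)) = Add(Add(Pow(-3, 2), 2401, Pow(Pow(-3, 2), 2)), -2913) = Add(Add(9, 2401, Pow(9, 2)), -2913) = Add(Add(9, 2401, 81), -2913) = Add(2491, -2913) = -422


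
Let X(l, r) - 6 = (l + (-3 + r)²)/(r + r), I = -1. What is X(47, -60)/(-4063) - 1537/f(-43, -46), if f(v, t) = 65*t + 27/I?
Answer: 94915469/183871065 ≈ 0.51621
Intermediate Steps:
f(v, t) = -27 + 65*t (f(v, t) = 65*t + 27/(-1) = 65*t + 27*(-1) = 65*t - 27 = -27 + 65*t)
X(l, r) = 6 + (l + (-3 + r)²)/(2*r) (X(l, r) = 6 + (l + (-3 + r)²)/(r + r) = 6 + (l + (-3 + r)²)/((2*r)) = 6 + (l + (-3 + r)²)*(1/(2*r)) = 6 + (l + (-3 + r)²)/(2*r))
X(47, -60)/(-4063) - 1537/f(-43, -46) = ((½)*(47 + (-3 - 60)² + 12*(-60))/(-60))/(-4063) - 1537/(-27 + 65*(-46)) = ((½)*(-1/60)*(47 + (-63)² - 720))*(-1/4063) - 1537/(-27 - 2990) = ((½)*(-1/60)*(47 + 3969 - 720))*(-1/4063) - 1537/(-3017) = ((½)*(-1/60)*3296)*(-1/4063) - 1537*(-1/3017) = -412/15*(-1/4063) + 1537/3017 = 412/60945 + 1537/3017 = 94915469/183871065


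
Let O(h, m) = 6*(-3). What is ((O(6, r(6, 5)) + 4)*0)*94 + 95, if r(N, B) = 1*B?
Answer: 95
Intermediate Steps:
r(N, B) = B
O(h, m) = -18
((O(6, r(6, 5)) + 4)*0)*94 + 95 = ((-18 + 4)*0)*94 + 95 = -14*0*94 + 95 = 0*94 + 95 = 0 + 95 = 95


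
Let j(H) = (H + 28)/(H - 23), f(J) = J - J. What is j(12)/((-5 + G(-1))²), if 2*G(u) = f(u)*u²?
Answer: -8/55 ≈ -0.14545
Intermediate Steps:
f(J) = 0
G(u) = 0 (G(u) = (0*u²)/2 = (½)*0 = 0)
j(H) = (28 + H)/(-23 + H)
j(12)/((-5 + G(-1))²) = ((28 + 12)/(-23 + 12))/((-5 + 0)²) = (40/(-11))/((-5)²) = -1/11*40/25 = -40/11*1/25 = -8/55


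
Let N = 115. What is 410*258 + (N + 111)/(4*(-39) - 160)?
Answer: 16713127/158 ≈ 1.0578e+5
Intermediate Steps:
410*258 + (N + 111)/(4*(-39) - 160) = 410*258 + (115 + 111)/(4*(-39) - 160) = 105780 + 226/(-156 - 160) = 105780 + 226/(-316) = 105780 + 226*(-1/316) = 105780 - 113/158 = 16713127/158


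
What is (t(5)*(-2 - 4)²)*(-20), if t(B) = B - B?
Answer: 0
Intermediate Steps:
t(B) = 0
(t(5)*(-2 - 4)²)*(-20) = (0*(-2 - 4)²)*(-20) = (0*(-6)²)*(-20) = (0*36)*(-20) = 0*(-20) = 0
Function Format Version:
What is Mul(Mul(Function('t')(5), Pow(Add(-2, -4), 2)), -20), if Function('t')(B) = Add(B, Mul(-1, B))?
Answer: 0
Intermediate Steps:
Function('t')(B) = 0
Mul(Mul(Function('t')(5), Pow(Add(-2, -4), 2)), -20) = Mul(Mul(0, Pow(Add(-2, -4), 2)), -20) = Mul(Mul(0, Pow(-6, 2)), -20) = Mul(Mul(0, 36), -20) = Mul(0, -20) = 0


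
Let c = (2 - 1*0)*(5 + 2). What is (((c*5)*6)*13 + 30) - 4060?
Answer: 1430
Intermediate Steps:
c = 14 (c = (2 + 0)*7 = 2*7 = 14)
(((c*5)*6)*13 + 30) - 4060 = (((14*5)*6)*13 + 30) - 4060 = ((70*6)*13 + 30) - 4060 = (420*13 + 30) - 4060 = (5460 + 30) - 4060 = 5490 - 4060 = 1430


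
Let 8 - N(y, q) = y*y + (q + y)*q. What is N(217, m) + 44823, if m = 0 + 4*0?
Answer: -2258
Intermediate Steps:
m = 0 (m = 0 + 0 = 0)
N(y, q) = 8 - y² - q*(q + y) (N(y, q) = 8 - (y*y + (q + y)*q) = 8 - (y² + q*(q + y)) = 8 + (-y² - q*(q + y)) = 8 - y² - q*(q + y))
N(217, m) + 44823 = (8 - 1*0² - 1*217² - 1*0*217) + 44823 = (8 - 1*0 - 1*47089 + 0) + 44823 = (8 + 0 - 47089 + 0) + 44823 = -47081 + 44823 = -2258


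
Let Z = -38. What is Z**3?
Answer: -54872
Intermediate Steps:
Z**3 = (-38)**3 = -54872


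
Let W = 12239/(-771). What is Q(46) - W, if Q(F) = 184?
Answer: 154103/771 ≈ 199.87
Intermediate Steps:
W = -12239/771 (W = 12239*(-1/771) = -12239/771 ≈ -15.874)
Q(46) - W = 184 - 1*(-12239/771) = 184 + 12239/771 = 154103/771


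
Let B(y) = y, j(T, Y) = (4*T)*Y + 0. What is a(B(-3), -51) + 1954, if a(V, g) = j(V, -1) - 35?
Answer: 1931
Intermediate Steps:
j(T, Y) = 4*T*Y (j(T, Y) = 4*T*Y + 0 = 4*T*Y)
a(V, g) = -35 - 4*V (a(V, g) = 4*V*(-1) - 35 = -4*V - 35 = -35 - 4*V)
a(B(-3), -51) + 1954 = (-35 - 4*(-3)) + 1954 = (-35 + 12) + 1954 = -23 + 1954 = 1931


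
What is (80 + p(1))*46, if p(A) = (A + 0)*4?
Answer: 3864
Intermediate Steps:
p(A) = 4*A (p(A) = A*4 = 4*A)
(80 + p(1))*46 = (80 + 4*1)*46 = (80 + 4)*46 = 84*46 = 3864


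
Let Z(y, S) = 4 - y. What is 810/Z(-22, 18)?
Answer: 405/13 ≈ 31.154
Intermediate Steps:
810/Z(-22, 18) = 810/(4 - 1*(-22)) = 810/(4 + 22) = 810/26 = 810*(1/26) = 405/13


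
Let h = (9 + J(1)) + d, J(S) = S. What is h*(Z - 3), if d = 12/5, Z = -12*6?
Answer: -930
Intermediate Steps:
Z = -72
d = 12/5 (d = 12*(⅕) = 12/5 ≈ 2.4000)
h = 62/5 (h = (9 + 1) + 12/5 = 10 + 12/5 = 62/5 ≈ 12.400)
h*(Z - 3) = 62*(-72 - 3)/5 = (62/5)*(-75) = -930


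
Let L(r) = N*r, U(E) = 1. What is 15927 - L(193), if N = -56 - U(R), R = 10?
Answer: 26928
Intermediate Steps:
N = -57 (N = -56 - 1*1 = -56 - 1 = -57)
L(r) = -57*r
15927 - L(193) = 15927 - (-57)*193 = 15927 - 1*(-11001) = 15927 + 11001 = 26928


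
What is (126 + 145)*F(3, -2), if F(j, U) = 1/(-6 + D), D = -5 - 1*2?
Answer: -271/13 ≈ -20.846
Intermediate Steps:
D = -7 (D = -5 - 2 = -7)
F(j, U) = -1/13 (F(j, U) = 1/(-6 - 7) = 1/(-13) = -1/13)
(126 + 145)*F(3, -2) = (126 + 145)*(-1/13) = 271*(-1/13) = -271/13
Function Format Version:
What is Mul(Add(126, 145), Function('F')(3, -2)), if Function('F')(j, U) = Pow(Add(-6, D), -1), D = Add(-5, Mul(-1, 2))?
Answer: Rational(-271, 13) ≈ -20.846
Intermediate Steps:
D = -7 (D = Add(-5, -2) = -7)
Function('F')(j, U) = Rational(-1, 13) (Function('F')(j, U) = Pow(Add(-6, -7), -1) = Pow(-13, -1) = Rational(-1, 13))
Mul(Add(126, 145), Function('F')(3, -2)) = Mul(Add(126, 145), Rational(-1, 13)) = Mul(271, Rational(-1, 13)) = Rational(-271, 13)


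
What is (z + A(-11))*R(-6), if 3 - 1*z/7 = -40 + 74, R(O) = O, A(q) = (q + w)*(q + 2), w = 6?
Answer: 1032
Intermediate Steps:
A(q) = (2 + q)*(6 + q) (A(q) = (q + 6)*(q + 2) = (6 + q)*(2 + q) = (2 + q)*(6 + q))
z = -217 (z = 21 - 7*(-40 + 74) = 21 - 7*34 = 21 - 238 = -217)
(z + A(-11))*R(-6) = (-217 + (12 + (-11)² + 8*(-11)))*(-6) = (-217 + (12 + 121 - 88))*(-6) = (-217 + 45)*(-6) = -172*(-6) = 1032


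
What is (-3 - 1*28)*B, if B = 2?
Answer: -62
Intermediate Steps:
(-3 - 1*28)*B = (-3 - 1*28)*2 = (-3 - 28)*2 = -31*2 = -62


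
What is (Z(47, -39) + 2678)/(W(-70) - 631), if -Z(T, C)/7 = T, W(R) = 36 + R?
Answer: -2349/665 ≈ -3.5323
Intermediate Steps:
Z(T, C) = -7*T
(Z(47, -39) + 2678)/(W(-70) - 631) = (-7*47 + 2678)/((36 - 70) - 631) = (-329 + 2678)/(-34 - 631) = 2349/(-665) = 2349*(-1/665) = -2349/665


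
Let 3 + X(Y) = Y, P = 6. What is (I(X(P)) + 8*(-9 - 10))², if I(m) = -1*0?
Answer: 23104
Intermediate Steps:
X(Y) = -3 + Y
I(m) = 0
(I(X(P)) + 8*(-9 - 10))² = (0 + 8*(-9 - 10))² = (0 + 8*(-19))² = (0 - 152)² = (-152)² = 23104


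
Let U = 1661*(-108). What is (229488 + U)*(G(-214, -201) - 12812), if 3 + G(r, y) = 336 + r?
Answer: -635919300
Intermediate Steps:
G(r, y) = 333 + r (G(r, y) = -3 + (336 + r) = 333 + r)
U = -179388
(229488 + U)*(G(-214, -201) - 12812) = (229488 - 179388)*((333 - 214) - 12812) = 50100*(119 - 12812) = 50100*(-12693) = -635919300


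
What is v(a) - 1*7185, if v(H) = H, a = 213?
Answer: -6972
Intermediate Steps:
v(a) - 1*7185 = 213 - 1*7185 = 213 - 7185 = -6972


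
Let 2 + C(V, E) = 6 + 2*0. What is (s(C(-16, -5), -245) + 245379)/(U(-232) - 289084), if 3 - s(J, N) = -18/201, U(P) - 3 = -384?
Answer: -298920/352621 ≈ -0.84771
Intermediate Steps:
U(P) = -381 (U(P) = 3 - 384 = -381)
C(V, E) = 4 (C(V, E) = -2 + (6 + 2*0) = -2 + (6 + 0) = -2 + 6 = 4)
s(J, N) = 207/67 (s(J, N) = 3 - (-18)/201 = 3 - 1*(-6/67) = 3 + 6/67 = 207/67)
(s(C(-16, -5), -245) + 245379)/(U(-232) - 289084) = (207/67 + 245379)/(-381 - 289084) = (16440600/67)/(-289465) = (16440600/67)*(-1/289465) = -298920/352621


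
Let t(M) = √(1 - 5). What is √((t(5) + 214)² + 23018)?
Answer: √(68810 + 856*I) ≈ 262.32 + 1.632*I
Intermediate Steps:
t(M) = 2*I (t(M) = √(-4) = 2*I)
√((t(5) + 214)² + 23018) = √((2*I + 214)² + 23018) = √((214 + 2*I)² + 23018) = √(23018 + (214 + 2*I)²)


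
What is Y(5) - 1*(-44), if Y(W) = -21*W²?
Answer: -481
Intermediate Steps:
Y(5) - 1*(-44) = -21*5² - 1*(-44) = -21*25 + 44 = -525 + 44 = -481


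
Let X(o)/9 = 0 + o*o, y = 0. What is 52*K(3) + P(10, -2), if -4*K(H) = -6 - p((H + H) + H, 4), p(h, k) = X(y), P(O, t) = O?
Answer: 88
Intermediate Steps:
X(o) = 9*o**2 (X(o) = 9*(0 + o*o) = 9*(0 + o**2) = 9*o**2)
p(h, k) = 0 (p(h, k) = 9*0**2 = 9*0 = 0)
K(H) = 3/2 (K(H) = -(-6 - 1*0)/4 = -(-6 + 0)/4 = -1/4*(-6) = 3/2)
52*K(3) + P(10, -2) = 52*(3/2) + 10 = 78 + 10 = 88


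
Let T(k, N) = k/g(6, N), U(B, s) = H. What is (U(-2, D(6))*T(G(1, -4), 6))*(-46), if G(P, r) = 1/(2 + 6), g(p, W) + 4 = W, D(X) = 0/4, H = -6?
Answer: 69/4 ≈ 17.250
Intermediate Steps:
D(X) = 0 (D(X) = 0*(¼) = 0)
g(p, W) = -4 + W
U(B, s) = -6
G(P, r) = ⅛ (G(P, r) = 1/8 = ⅛)
T(k, N) = k/(-4 + N)
(U(-2, D(6))*T(G(1, -4), 6))*(-46) = -3/(4*(-4 + 6))*(-46) = -3/(4*2)*(-46) = -6*1/16*(-46) = -3/8*(-46) = 69/4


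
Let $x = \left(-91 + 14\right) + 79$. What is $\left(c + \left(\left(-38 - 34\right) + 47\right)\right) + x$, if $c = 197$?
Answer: $174$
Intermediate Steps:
$x = 2$ ($x = -77 + 79 = 2$)
$\left(c + \left(\left(-38 - 34\right) + 47\right)\right) + x = \left(197 + \left(\left(-38 - 34\right) + 47\right)\right) + 2 = \left(197 + \left(-72 + 47\right)\right) + 2 = \left(197 - 25\right) + 2 = 172 + 2 = 174$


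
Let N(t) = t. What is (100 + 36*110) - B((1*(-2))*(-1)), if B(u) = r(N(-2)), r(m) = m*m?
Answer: 4056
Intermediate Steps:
r(m) = m**2
B(u) = 4 (B(u) = (-2)**2 = 4)
(100 + 36*110) - B((1*(-2))*(-1)) = (100 + 36*110) - 1*4 = (100 + 3960) - 4 = 4060 - 4 = 4056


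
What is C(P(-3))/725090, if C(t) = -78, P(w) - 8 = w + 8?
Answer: -39/362545 ≈ -0.00010757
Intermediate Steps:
P(w) = 16 + w (P(w) = 8 + (w + 8) = 8 + (8 + w) = 16 + w)
C(P(-3))/725090 = -78/725090 = -78*1/725090 = -39/362545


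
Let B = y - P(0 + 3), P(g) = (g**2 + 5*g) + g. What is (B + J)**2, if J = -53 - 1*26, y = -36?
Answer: 20164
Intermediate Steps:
J = -79 (J = -53 - 26 = -79)
P(g) = g**2 + 6*g
B = -63 (B = -36 - (0 + 3)*(6 + (0 + 3)) = -36 - 3*(6 + 3) = -36 - 3*9 = -36 - 1*27 = -36 - 27 = -63)
(B + J)**2 = (-63 - 79)**2 = (-142)**2 = 20164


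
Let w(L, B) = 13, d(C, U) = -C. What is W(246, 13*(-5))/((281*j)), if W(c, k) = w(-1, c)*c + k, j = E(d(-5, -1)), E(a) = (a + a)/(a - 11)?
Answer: -9399/1405 ≈ -6.6897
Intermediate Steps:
E(a) = 2*a/(-11 + a) (E(a) = (2*a)/(-11 + a) = 2*a/(-11 + a))
j = -5/3 (j = 2*(-1*(-5))/(-11 - 1*(-5)) = 2*5/(-11 + 5) = 2*5/(-6) = 2*5*(-⅙) = -5/3 ≈ -1.6667)
W(c, k) = k + 13*c (W(c, k) = 13*c + k = k + 13*c)
W(246, 13*(-5))/((281*j)) = (13*(-5) + 13*246)/((281*(-5/3))) = (-65 + 3198)/(-1405/3) = 3133*(-3/1405) = -9399/1405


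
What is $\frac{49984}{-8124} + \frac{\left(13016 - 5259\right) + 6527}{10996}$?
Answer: $- \frac{27098803}{5583219} \approx -4.8536$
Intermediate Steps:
$\frac{49984}{-8124} + \frac{\left(13016 - 5259\right) + 6527}{10996} = 49984 \left(- \frac{1}{8124}\right) + \left(7757 + 6527\right) \frac{1}{10996} = - \frac{12496}{2031} + 14284 \cdot \frac{1}{10996} = - \frac{12496}{2031} + \frac{3571}{2749} = - \frac{27098803}{5583219}$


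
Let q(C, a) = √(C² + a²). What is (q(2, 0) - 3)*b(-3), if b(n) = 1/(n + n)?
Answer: ⅙ ≈ 0.16667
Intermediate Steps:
b(n) = 1/(2*n)
(q(2, 0) - 3)*b(-3) = (√(2² + 0²) - 3)*((½)/(-3)) = (√(4 + 0) - 3)*((½)*(-⅓)) = (√4 - 3)*(-⅙) = (2 - 3)*(-⅙) = -1*(-⅙) = ⅙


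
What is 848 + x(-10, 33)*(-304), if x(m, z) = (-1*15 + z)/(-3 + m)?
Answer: 16496/13 ≈ 1268.9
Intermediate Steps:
x(m, z) = (-15 + z)/(-3 + m)
848 + x(-10, 33)*(-304) = 848 + ((-15 + 33)/(-3 - 10))*(-304) = 848 + (18/(-13))*(-304) = 848 - 1/13*18*(-304) = 848 - 18/13*(-304) = 848 + 5472/13 = 16496/13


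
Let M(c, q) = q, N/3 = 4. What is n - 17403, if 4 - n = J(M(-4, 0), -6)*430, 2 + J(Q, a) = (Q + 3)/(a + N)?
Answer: -16754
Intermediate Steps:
N = 12 (N = 3*4 = 12)
J(Q, a) = -2 + (3 + Q)/(12 + a) (J(Q, a) = -2 + (Q + 3)/(a + 12) = -2 + (3 + Q)/(12 + a))
n = 649 (n = 4 - (-21 + 0 - 2*(-6))/(12 - 6)*430 = 4 - (-21 + 0 + 12)/6*430 = 4 - (⅙)*(-9)*430 = 4 - (-3)*430/2 = 4 - 1*(-645) = 4 + 645 = 649)
n - 17403 = 649 - 17403 = -16754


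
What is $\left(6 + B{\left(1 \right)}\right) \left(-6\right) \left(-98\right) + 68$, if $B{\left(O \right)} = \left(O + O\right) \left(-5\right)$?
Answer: $-2284$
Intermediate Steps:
$B{\left(O \right)} = - 10 O$ ($B{\left(O \right)} = 2 O \left(-5\right) = - 10 O$)
$\left(6 + B{\left(1 \right)}\right) \left(-6\right) \left(-98\right) + 68 = \left(6 - 10\right) \left(-6\right) \left(-98\right) + 68 = \left(-4\right) \left(-6\right) \left(-98\right) + 68 = 24 \left(-98\right) + 68 = -2352 + 68 = -2284$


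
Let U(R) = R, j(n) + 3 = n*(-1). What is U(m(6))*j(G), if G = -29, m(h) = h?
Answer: 156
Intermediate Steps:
j(n) = -3 - n (j(n) = -3 + n*(-1) = -3 - n)
U(m(6))*j(G) = 6*(-3 - 1*(-29)) = 6*(-3 + 29) = 6*26 = 156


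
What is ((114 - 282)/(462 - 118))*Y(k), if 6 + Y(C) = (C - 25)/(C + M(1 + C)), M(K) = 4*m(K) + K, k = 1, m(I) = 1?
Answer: 198/43 ≈ 4.6047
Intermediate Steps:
M(K) = 4 + K (M(K) = 4*1 + K = 4 + K)
Y(C) = -6 + (-25 + C)/(5 + 2*C) (Y(C) = -6 + (C - 25)/(C + (4 + (1 + C))) = -6 + (-25 + C)/(C + (5 + C)) = -6 + (-25 + C)/(5 + 2*C))
((114 - 282)/(462 - 118))*Y(k) = ((114 - 282)/(462 - 118))*(11*(-5 - 1*1)/(5 + 2*1)) = (-168/344)*(11*(-5 - 1)/(5 + 2)) = (-168*1/344)*(11*(-6)/7) = -231*(-6)/(43*7) = -21/43*(-66/7) = 198/43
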